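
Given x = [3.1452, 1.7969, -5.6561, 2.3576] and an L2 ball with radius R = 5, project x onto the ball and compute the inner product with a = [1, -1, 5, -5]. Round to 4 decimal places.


Step 1: Compute ||x|| (intermediates to 6 decimals).
||x|| = sqrt(3.1452^2 + 1.7969^2 + (-5.6561)^2 + 2.3576^2) = 7.118348
Step 2: Project.
Since ||x|| > R, scale = R/||x|| = 5/7.118348 = 0.70241, proj(x) = scale * x
proj(x) = [2.20922, 1.262161, -3.972901, 1.656002]
Step 3: Dot product.
a^T * proj(x) = 1*2.20922 - 1*1.262161 + 5*(-3.972901) - 5*1.656002 = -27.1975


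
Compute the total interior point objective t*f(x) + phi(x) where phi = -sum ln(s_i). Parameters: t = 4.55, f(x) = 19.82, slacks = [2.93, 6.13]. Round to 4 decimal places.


Step 1: Compute log-barrier.
ln values: [1.075, 1.8132]
phi = -(1.075 + 1.8132) = -2.8882
Step 2: Compute augmented objective.
t*f(x) = 4.55*19.82 = 90.181
Total = 90.181 - 2.8882 = 87.2928


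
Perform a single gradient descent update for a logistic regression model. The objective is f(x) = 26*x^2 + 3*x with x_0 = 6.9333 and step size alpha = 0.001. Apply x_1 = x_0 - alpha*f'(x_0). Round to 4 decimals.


We compute the gradient at x_0 and apply the update.
f'(x) = 52*x + 3
f'(6.9333) = 52*6.9333 + 3 = 363.5316
x_1 = 6.9333 - 0.001*363.5316 = 6.5698


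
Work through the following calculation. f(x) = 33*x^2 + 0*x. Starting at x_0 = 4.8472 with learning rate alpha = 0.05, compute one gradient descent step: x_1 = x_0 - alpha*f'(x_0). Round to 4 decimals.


We compute the gradient at x_0 and apply the update.
f'(x) = 66*x + 0
f'(4.8472) = 66*4.8472 + 0 = 319.9152
x_1 = 4.8472 - 0.05*319.9152 = -11.1486


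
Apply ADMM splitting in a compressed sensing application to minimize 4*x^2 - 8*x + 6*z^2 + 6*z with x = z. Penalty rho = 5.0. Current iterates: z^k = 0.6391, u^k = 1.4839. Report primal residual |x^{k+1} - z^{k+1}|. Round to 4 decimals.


ADMM iteration with rho = 5.0, z^k = 0.6391, u^k = 1.4839
Step 1: x-update.
Minimize 4*x^2 - 8*x + (5.0/2)*(x - 0.6391 + 1.4839)^2
FOC: (2*4 + 5.0)*x = 8 + 5.0*(0.6391 - 1.4839)
x^{k+1} = 0.2905
Step 2: z-update.
Minimize 6*z^2 + 6*z + (5.0/2)*(0.2905 - z + 1.4839)^2
FOC: (2*6 + 5.0)*z = -6 + 5.0*(0.2905 + 1.4839)
z^{k+1} = 0.1689
Step 3: u-update.
u^{k+1} = 1.4839 + 0.2905 - 0.1689 = 1.6054
Step 4: Primal residual = |0.2905 - 0.1689| = 0.1215


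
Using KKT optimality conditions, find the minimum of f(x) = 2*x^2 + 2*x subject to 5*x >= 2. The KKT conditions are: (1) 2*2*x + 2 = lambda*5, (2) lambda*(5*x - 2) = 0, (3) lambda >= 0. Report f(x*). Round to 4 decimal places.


Step 1: Try lambda = 0 (constraint inactive).
x_unc = -2/(2*2) = -0.5
Check: 5*-0.5 = -2.5 < 2 -- violated!
Step 2: Constraint must be active: 5*x = 2
x* = 2/5 = 0.4
lambda = (2*2*0.4 + 2)/5 = 0.72
Step 3: Compute optimal value.
f(x*) = 2*0.4^2 + 2*0.4 = 1.12


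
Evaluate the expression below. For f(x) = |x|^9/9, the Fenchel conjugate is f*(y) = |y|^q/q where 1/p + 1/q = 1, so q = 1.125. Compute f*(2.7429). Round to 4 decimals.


The conjugate exponent q satisfies 1/p + 1/q = 1.
p = 9, so q = 9/(9 - 1) = 1.125
|y|^q = 2.7429^1.125 = 3.1116
f*(2.7429) = 3.1116 / 1.125 = 2.7659


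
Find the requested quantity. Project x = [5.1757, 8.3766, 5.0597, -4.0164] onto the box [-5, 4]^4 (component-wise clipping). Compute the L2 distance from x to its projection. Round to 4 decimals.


Project each component onto [-5, 4].
clip(5.1757) = 4.0, clip(8.3766) = 4.0, clip(5.0597) = 4.0, clip(-4.0164) = -4.0164
Projection = [4.0, 4.0, 4.0, -4.0164]
Squared diffs: [1.3823, 19.1546, 1.123, 0.0]
Distance = sqrt(21.6599) = 4.654


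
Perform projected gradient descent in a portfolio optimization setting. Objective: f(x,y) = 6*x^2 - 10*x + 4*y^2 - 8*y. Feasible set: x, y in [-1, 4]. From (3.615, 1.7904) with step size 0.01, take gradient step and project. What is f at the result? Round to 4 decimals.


Step 1: Compute gradient at (3.615, 1.7904).
grad_x = 2*6*3.615 - 10 = 33.38
grad_y = 2*4*1.7904 - 8 = 6.3232
Step 2: Gradient step.
x_raw = 3.615 - 0.01*33.38 = 3.2812
y_raw = 1.7904 - 0.01*6.3232 = 1.7272
Step 3: Project onto [-1, 4].
x_proj = clip(3.2812) = 3.2812
y_proj = clip(1.7272) = 1.7272
Step 4: Evaluate f.
f(3.2812, 1.7272) = 29.9007


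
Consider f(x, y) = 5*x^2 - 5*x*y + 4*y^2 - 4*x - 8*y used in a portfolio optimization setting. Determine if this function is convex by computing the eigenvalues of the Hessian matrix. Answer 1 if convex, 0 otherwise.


The Hessian of f(x,y) = 5*x^2 - 5*x*y + 4*y^2 - 4*x - 8*y is:
H = [[10, -5], [-5, 8]]
Trace = 10 + 8 = 18
Determinant = 10*8 - (-5)^2 = 55
Discriminant = (18)^2 - 4*55 = 104.0
Eigenvalues: lambda_1 = 3.901, lambda_2 = 14.099
The function is convex.

1


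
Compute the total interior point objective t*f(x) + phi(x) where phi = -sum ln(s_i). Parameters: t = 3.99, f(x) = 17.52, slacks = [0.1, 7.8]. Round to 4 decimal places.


Step 1: Compute log-barrier.
ln values: [-2.3026, 2.0541]
phi = -(-2.3026 + 2.0541) = 0.2485
Step 2: Compute augmented objective.
t*f(x) = 3.99*17.52 = 69.9048
Total = 69.9048 + 0.2485 = 70.1533


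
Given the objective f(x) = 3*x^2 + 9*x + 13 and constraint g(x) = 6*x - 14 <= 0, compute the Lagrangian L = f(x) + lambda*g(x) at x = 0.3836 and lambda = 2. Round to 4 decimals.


Step 1: Evaluate f(x).
f(0.3836) = 3*0.3836^2 + 9*0.3836 + 13 = 16.8938
Step 2: Evaluate g(x).
g(0.3836) = 6*0.3836 - 14 = -11.6984
Step 3: Compute Lagrangian.
L = 16.8938 + 2*-11.6984 = -6.503


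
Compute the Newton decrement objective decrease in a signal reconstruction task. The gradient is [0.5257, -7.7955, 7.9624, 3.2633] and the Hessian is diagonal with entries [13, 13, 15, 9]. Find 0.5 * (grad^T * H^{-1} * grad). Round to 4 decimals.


Step 1: H is diagonal, so H^(-1) * g = [0.0404, -0.5997, 0.5308, 0.3626].
Step 2: g^T H^(-1) g = sum_i g_i^2 / H_ii
  = (0.5257)^2/13 + (-7.7955)^2/13 + (7.9624)^2/15 + (3.2633)^2/9
  = 0.0213 + 4.6746 + 4.2267 + 1.1832 = 10.1058
Step 3: Objective decrease = 0.5 * g^T H^(-1) g = 5.0529


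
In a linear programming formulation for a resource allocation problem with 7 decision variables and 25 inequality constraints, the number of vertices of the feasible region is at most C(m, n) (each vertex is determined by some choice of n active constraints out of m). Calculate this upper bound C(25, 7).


Each vertex corresponds to some choice of n active constraints out of m, so the number of vertices is at most C(m, n) = m! / (n!(m-n)!).
m = 25, n = 7
Numerator: 25 * 24 * 23 * 22 * 21 * 20 * 19
Denominator: 7! = 5040
C(25, 7) = 480700


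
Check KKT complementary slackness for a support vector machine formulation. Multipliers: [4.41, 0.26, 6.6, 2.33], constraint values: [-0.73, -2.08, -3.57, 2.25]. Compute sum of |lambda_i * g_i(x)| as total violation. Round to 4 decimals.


KKT complementary slackness check:
lambda_1 * g_1 = 4.41 * -0.73 = -3.2193
lambda_2 * g_2 = 0.26 * -2.08 = -0.5408
lambda_3 * g_3 = 6.6 * -3.57 = -23.562
lambda_4 * g_4 = 2.33 * 2.25 = 5.2425
Total violation = 3.2193 + 0.5408 + 23.562 + 5.2425 = 32.5646


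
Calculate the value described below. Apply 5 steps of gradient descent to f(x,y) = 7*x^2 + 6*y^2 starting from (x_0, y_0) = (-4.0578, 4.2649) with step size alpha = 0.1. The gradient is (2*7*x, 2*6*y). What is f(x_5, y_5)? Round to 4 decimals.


Gradient descent on f(x,y) = 7*x^2 + 6*y^2.
Starting point: (-4.0578, 4.2649), alpha = 0.1
Step 1: grad_x = 2*7*-4.0578 = -56.8092, grad_y = 2*6*4.2649 = 51.1788
  x_1 = -4.0578 - 0.1*-56.8092 = 1.6231
  y_1 = 4.2649 - 0.1*51.1788 = -0.853
Step 2: grad_x = 2*7*1.6231 = 22.7237, grad_y = 2*6*-0.853 = -10.2358
  x_2 = 1.6231 - 0.1*22.7237 = -0.6492
  y_2 = -0.853 - 0.1*-10.2358 = 0.1706
Step 3: grad_x = 2*7*-0.6492 = -9.0895, grad_y = 2*6*0.1706 = 2.0472
  x_3 = -0.6492 - 0.1*-9.0895 = 0.2597
  y_3 = 0.1706 - 0.1*2.0472 = -0.0341
Step 4: grad_x = 2*7*0.2597 = 3.6358, grad_y = 2*6*-0.0341 = -0.4094
  x_4 = 0.2597 - 0.1*3.6358 = -0.1039
  y_4 = -0.0341 - 0.1*-0.4094 = 0.0068
Step 5: grad_x = 2*7*-0.1039 = -1.4543, grad_y = 2*6*0.0068 = 0.0819
  x_5 = -0.1039 - 0.1*-1.4543 = 0.0416
  y_5 = 0.0068 - 0.1*0.0819 = -0.0014
f(0.0416, -0.0014) = 7*0.0416^2 + 6*(-0.0014)^2 = 0.0121


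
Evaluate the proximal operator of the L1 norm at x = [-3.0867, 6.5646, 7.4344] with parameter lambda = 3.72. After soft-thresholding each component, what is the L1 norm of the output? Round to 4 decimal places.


Soft-thresholding with lambda = 3.72:
prox(-3.0867) = sign(-3.0867)*max(|-3.0867| - 3.72, 0) = 0.0
prox(6.5646) = sign(6.5646)*max(|6.5646| - 3.72, 0) = 2.8446
prox(7.4344) = sign(7.4344)*max(|7.4344| - 3.72, 0) = 3.7144
prox(x) = [0.0, 2.8446, 3.7144]
||prox(x)||_1 = 0.0 + 2.8446 + 3.7144 = 6.559


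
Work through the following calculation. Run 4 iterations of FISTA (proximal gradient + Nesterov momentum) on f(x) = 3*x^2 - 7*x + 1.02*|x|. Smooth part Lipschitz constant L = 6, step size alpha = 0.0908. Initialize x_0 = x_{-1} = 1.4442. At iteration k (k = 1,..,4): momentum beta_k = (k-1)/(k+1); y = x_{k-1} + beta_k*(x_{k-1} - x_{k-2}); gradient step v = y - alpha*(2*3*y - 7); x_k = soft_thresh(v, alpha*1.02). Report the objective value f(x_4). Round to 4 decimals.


FISTA on f(x) = 3*x^2 - 7*x + 1.02*|x|
L = 6, alpha = 0.0908
Iteration 1: beta = 0.0, y = 1.4442 + 0.0*(1.4442 - 1.4442) = 1.4442
  grad(y) = 1.6652, v = y - alpha*grad = 1.293
  prox(v) = soft_thresh(1.293, 0.0926) = 1.2004
Iteration 2: beta = 0.3333, y = 1.2004 + 0.3333*(1.2004 - 1.4442) = 1.1191
  grad(y) = -0.2853, v = y - alpha*grad = 1.145
  prox(v) = soft_thresh(1.145, 0.0926) = 1.0524
Iteration 3: beta = 0.5, y = 1.0524 + 0.5*(1.0524 - 1.2004) = 0.9784
  grad(y) = -1.1295, v = y - alpha*grad = 1.081
  prox(v) = soft_thresh(1.081, 0.0926) = 0.9884
Iteration 4: beta = 0.6, y = 0.9884 + 0.6*(0.9884 - 1.0524) = 0.9499
  grad(y) = -1.3004, v = y - alpha*grad = 1.068
  prox(v) = soft_thresh(1.068, 0.0926) = 0.9754
f(x_4) = 3*0.9754^2 - 7*0.9754 + 1.02*|0.9754| = -2.9787


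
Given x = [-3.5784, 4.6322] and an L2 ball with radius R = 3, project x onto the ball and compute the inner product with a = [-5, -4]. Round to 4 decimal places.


Step 1: Compute ||x|| (intermediates to 6 decimals).
||x|| = sqrt((-3.5784)^2 + 4.6322^2) = 5.853394
Step 2: Project.
Since ||x|| > R, scale = R/||x|| = 3/5.853394 = 0.512523, proj(x) = scale * x
proj(x) = [-1.834012, 2.374109]
Step 3: Dot product.
a^T * proj(x) = -5*(-1.834012) - 4*2.374109 = -0.3264


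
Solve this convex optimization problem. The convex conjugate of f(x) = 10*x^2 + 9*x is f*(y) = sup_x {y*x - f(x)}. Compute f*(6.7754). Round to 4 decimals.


f*(y) = sup_x {y*x - a*x^2 - b*x} = sup_x {(y-b)*x - a*x^2}
FOC: (y - b) - 2a*x = 0 => x* = (y - b)/(2a)
x* = (6.7754 - 9)/(2*10) = -0.1112
f*(6.7754) = (y-b)^2/(4a) = (6.7754 - 9)^2/(4*10)
= 4.9488/40 = 0.1237


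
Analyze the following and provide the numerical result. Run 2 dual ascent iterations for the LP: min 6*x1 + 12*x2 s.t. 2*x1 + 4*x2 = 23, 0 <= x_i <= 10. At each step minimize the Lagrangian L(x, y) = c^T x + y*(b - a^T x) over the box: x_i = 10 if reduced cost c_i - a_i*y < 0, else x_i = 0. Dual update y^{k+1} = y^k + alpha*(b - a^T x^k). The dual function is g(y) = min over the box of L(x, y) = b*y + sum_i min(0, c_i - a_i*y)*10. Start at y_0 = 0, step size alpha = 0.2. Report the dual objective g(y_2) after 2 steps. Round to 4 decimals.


Dual ascent for LP: min 6*x1 + 12*x2, 2*x1 + 4*x2 = 23, 0 <= x_i <= 10
Step 1: y^k = 0.0, reduced costs: (6.0, 12.0)
  x^k = (0.0, 0.0), subgradient = b - a^T x = 23.0
  y^{k+1} = 0.0 + 0.2*23.0 = 4.6
Step 2: y^k = 4.6, reduced costs: (-3.2, -6.4)
  x^k = (10.0, 10.0), subgradient = b - a^T x = -37.0
  y^{k+1} = 4.6 + 0.2*-37.0 = -2.8
Dual objective at y_2 = -2.8: reduced costs (11.6, 23.2), box minimizer x = (0.0, 0.0)
g(y_2) = b*y + (c1 - a1*y)*x1 + (c2 - a2*y)*x2 = 23*(-2.8) + 11.6*0.0 + 23.2*0.0 = -64.4 + 0.0 + 0.0 = -64.4


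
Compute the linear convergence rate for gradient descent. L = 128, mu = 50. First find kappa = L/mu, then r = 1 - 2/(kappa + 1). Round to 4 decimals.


Step 1: Compute the condition number.
kappa = L/mu = 128/50 = 2.56
Step 2: Compute the convergence rate.
r = 1 - 2/(kappa + 1) = 1 - 2*mu/(L + mu) = (L - mu)/(L + mu) = 78/178 = 0.4382


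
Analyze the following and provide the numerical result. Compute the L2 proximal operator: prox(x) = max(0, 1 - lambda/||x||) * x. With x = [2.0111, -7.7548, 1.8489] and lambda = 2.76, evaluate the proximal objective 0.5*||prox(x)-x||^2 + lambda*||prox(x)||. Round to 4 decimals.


Step 1: Compute ||x||.
||x|| = 8.2219
Step 2: Compute scaling factor.
scale = max(0, 1 - 2.76/8.2219) = 0.6643
Step 3: prox(x) = [1.336, -5.1516, 1.2282]
||prox(x)|| = 5.4619
Step 4: Proximal objective.
0.5*||prox-x||^2 = 3.8088
lambda*||prox|| = 15.0748
Total = 18.8837


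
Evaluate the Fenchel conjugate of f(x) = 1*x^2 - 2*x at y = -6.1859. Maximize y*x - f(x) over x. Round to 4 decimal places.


f*(y) = sup_x {y*x - a*x^2 - b*x} = sup_x {(y-b)*x - a*x^2}
FOC: (y - b) - 2a*x = 0 => x* = (y - b)/(2a)
x* = (-6.1859 + 2)/(2*1) = -2.093
f*(-6.1859) = (y-b)^2/(4a) = (-6.1859 + 2)^2/(4*1)
= 17.5218/4 = 4.3804


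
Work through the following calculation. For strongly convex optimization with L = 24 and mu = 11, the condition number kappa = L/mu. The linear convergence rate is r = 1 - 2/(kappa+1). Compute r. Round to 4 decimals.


Step 1: Compute the condition number.
kappa = L/mu = 24/11 = 2.1818
Step 2: Compute the convergence rate.
r = 1 - 2/(kappa + 1) = 1 - 2*mu/(L + mu) = (L - mu)/(L + mu) = 13/35 = 0.3714


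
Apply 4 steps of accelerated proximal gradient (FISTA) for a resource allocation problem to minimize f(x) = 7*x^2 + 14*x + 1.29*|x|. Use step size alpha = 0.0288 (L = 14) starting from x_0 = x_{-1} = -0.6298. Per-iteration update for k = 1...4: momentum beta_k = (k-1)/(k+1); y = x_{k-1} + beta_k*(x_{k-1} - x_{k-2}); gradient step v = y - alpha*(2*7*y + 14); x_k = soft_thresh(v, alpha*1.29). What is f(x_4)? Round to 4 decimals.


FISTA on f(x) = 7*x^2 + 14*x + 1.29*|x|
L = 14, alpha = 0.0288
Iteration 1: beta = 0.0, y = -0.6298 + 0.0*(-0.6298 + 0.6298) = -0.6298
  grad(y) = 5.1828, v = y - alpha*grad = -0.7791
  prox(v) = soft_thresh(-0.7791, 0.0372) = -0.7419
Iteration 2: beta = 0.3333, y = -0.7419 + 0.3333*(-0.7419 + 0.6298) = -0.7793
  grad(y) = 3.09, v = y - alpha*grad = -0.8683
  prox(v) = soft_thresh(-0.8683, 0.0372) = -0.8311
Iteration 3: beta = 0.5, y = -0.8311 + 0.5*(-0.8311 + 0.7419) = -0.8757
  grad(y) = 1.7398, v = y - alpha*grad = -0.9258
  prox(v) = soft_thresh(-0.9258, 0.0372) = -0.8887
Iteration 4: beta = 0.6, y = -0.8887 + 0.6*(-0.8887 + 0.8311) = -0.9232
  grad(y) = 1.0749, v = y - alpha*grad = -0.9542
  prox(v) = soft_thresh(-0.9542, 0.0372) = -0.917
f(x_4) = 7*(-0.917)^2 + 14*(-0.917) + 1.29*|-0.917| = -5.7688


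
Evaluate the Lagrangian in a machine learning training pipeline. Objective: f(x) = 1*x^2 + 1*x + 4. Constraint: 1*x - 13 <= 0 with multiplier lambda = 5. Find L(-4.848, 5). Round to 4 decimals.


Step 1: Evaluate f(x).
f(-4.848) = 1*(-4.848)^2 + 1*(-4.848) + 4 = 22.6551
Step 2: Evaluate g(x).
g(-4.848) = 1*-4.848 - 13 = -17.848
Step 3: Compute Lagrangian.
L = 22.6551 + 5*-17.848 = -66.5849


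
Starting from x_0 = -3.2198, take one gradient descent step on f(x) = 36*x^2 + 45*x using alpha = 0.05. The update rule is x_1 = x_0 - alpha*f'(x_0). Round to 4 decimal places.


We compute the gradient at x_0 and apply the update.
f'(x) = 72*x + 45
f'(-3.2198) = 72*-3.2198 + 45 = -186.8256
x_1 = -3.2198 - 0.05*-186.8256 = 6.1215


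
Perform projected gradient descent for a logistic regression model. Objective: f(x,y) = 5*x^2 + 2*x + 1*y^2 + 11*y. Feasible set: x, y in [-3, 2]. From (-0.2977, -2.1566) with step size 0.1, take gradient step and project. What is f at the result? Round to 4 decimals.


Step 1: Compute gradient at (-0.2977, -2.1566).
grad_x = 2*5*-0.2977 + 2 = -0.977
grad_y = 2*1*-2.1566 + 11 = 6.6868
Step 2: Gradient step.
x_raw = -0.2977 - 0.1*-0.977 = -0.2
y_raw = -2.1566 - 0.1*6.6868 = -2.8253
Step 3: Project onto [-3, 2].
x_proj = clip(-0.2) = -0.2
y_proj = clip(-2.8253) = -2.8253
Step 4: Evaluate f.
f(-0.2, -2.8253) = -23.2959


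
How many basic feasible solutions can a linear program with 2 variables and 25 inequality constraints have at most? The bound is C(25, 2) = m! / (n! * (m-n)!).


Each vertex corresponds to some choice of n active constraints out of m, so the number of vertices is at most C(m, n) = m! / (n!(m-n)!).
m = 25, n = 2
Numerator: 25 * 24
Denominator: 2! = 2
C(25, 2) = 300


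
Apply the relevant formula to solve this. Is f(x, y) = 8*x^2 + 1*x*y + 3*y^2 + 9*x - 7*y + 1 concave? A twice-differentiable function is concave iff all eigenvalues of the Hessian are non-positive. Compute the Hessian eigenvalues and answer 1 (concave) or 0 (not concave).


The Hessian of f(x,y) = 8*x^2 + 1*x*y + 3*y^2 + 9*x - 7*y + 1 is:
H = [[16, 1], [1, 6]]
Trace = 16 + 6 = 22
Determinant = 16*6 - (1)^2 = 95
Discriminant = (22)^2 - 4*95 = 104.0
Eigenvalues: lambda_1 = 5.901, lambda_2 = 16.099
The function is not concave.

0


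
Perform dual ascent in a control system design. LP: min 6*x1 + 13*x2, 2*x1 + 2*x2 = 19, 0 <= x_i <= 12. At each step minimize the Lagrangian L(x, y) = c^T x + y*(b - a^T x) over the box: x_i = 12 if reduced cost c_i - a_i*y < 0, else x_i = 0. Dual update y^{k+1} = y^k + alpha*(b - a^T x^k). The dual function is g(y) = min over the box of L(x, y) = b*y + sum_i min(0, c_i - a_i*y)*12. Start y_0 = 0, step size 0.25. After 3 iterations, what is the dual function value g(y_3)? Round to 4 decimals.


Dual ascent for LP: min 6*x1 + 13*x2, 2*x1 + 2*x2 = 19, 0 <= x_i <= 12
Step 1: y^k = 0.0, reduced costs: (6.0, 13.0)
  x^k = (0.0, 0.0), subgradient = b - a^T x = 19.0
  y^{k+1} = 0.0 + 0.25*19.0 = 4.75
Step 2: y^k = 4.75, reduced costs: (-3.5, 3.5)
  x^k = (12.0, 0.0), subgradient = b - a^T x = -5.0
  y^{k+1} = 4.75 + 0.25*-5.0 = 3.5
Step 3: y^k = 3.5, reduced costs: (-1.0, 6.0)
  x^k = (12.0, 0.0), subgradient = b - a^T x = -5.0
  y^{k+1} = 3.5 + 0.25*-5.0 = 2.25
Dual objective at y_3 = 2.25: reduced costs (1.5, 8.5), box minimizer x = (0.0, 0.0)
g(y_3) = b*y + (c1 - a1*y)*x1 + (c2 - a2*y)*x2 = 19*2.25 + 1.5*0.0 + 8.5*0.0 = 42.75 + 0.0 + 0.0 = 42.75


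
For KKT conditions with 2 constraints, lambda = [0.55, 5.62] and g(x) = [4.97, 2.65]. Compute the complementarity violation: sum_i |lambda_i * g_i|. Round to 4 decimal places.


KKT complementary slackness check:
lambda_1 * g_1 = 0.55 * 4.97 = 2.7335
lambda_2 * g_2 = 5.62 * 2.65 = 14.893
Total violation = 2.7335 + 14.893 = 17.6265


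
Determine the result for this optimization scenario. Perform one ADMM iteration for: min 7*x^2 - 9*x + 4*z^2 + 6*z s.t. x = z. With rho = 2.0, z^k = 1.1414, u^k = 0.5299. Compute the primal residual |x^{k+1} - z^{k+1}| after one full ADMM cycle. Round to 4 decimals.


ADMM iteration with rho = 2.0, z^k = 1.1414, u^k = 0.5299
Step 1: x-update.
Minimize 7*x^2 - 9*x + (2.0/2)*(x - 1.1414 + 0.5299)^2
FOC: (2*7 + 2.0)*x = 9 + 2.0*(1.1414 - 0.5299)
x^{k+1} = 0.6389
Step 2: z-update.
Minimize 4*z^2 + 6*z + (2.0/2)*(0.6389 - z + 0.5299)^2
FOC: (2*4 + 2.0)*z = -6 + 2.0*(0.6389 + 0.5299)
z^{k+1} = -0.3662
Step 3: u-update.
u^{k+1} = 0.5299 + 0.6389 + 0.3662 = 1.5351
Step 4: Primal residual = |0.6389 + 0.3662| = 1.0052


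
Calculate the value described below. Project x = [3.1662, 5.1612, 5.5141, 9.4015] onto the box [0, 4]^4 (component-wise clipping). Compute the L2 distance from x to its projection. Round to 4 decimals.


Project each component onto [0, 4].
clip(3.1662) = 3.1662, clip(5.1612) = 4.0, clip(5.5141) = 4.0, clip(9.4015) = 4.0
Projection = [3.1662, 4.0, 4.0, 4.0]
Squared diffs: [0.0, 1.3484, 2.2925, 29.1762]
Distance = sqrt(32.8171) = 5.7286


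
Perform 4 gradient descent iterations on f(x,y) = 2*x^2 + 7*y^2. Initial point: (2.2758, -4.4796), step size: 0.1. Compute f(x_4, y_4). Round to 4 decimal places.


Gradient descent on f(x,y) = 2*x^2 + 7*y^2.
Starting point: (2.2758, -4.4796), alpha = 0.1
Step 1: grad_x = 2*2*2.2758 = 9.1032, grad_y = 2*7*-4.4796 = -62.7144
  x_1 = 2.2758 - 0.1*9.1032 = 1.3655
  y_1 = -4.4796 - 0.1*-62.7144 = 1.7918
Step 2: grad_x = 2*2*1.3655 = 5.4619, grad_y = 2*7*1.7918 = 25.0858
  x_2 = 1.3655 - 0.1*5.4619 = 0.8193
  y_2 = 1.7918 - 0.1*25.0858 = -0.7167
Step 3: grad_x = 2*2*0.8193 = 3.2772, grad_y = 2*7*-0.7167 = -10.0343
  x_3 = 0.8193 - 0.1*3.2772 = 0.4916
  y_3 = -0.7167 - 0.1*-10.0343 = 0.2867
Step 4: grad_x = 2*2*0.4916 = 1.9663, grad_y = 2*7*0.2867 = 4.0137
  x_4 = 0.4916 - 0.1*1.9663 = 0.2949
  y_4 = 0.2867 - 0.1*4.0137 = -0.1147
f(0.2949, -0.1147) = 2*0.2949^2 + 7*(-0.1147)^2 = 0.266


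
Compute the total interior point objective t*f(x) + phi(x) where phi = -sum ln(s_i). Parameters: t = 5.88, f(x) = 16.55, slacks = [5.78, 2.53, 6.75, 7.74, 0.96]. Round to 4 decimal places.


Step 1: Compute log-barrier.
ln values: [1.7544, 0.9282, 1.9095, 2.0464, -0.0408]
phi = -(1.7544 + 0.9282 + 1.9095 + 2.0464 - 0.0408) = -6.5977
Step 2: Compute augmented objective.
t*f(x) = 5.88*16.55 = 97.314
Total = 97.314 - 6.5977 = 90.7163


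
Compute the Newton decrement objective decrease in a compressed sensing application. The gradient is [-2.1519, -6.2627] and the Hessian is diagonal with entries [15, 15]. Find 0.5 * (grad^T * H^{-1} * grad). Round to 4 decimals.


Step 1: H is diagonal, so H^(-1) * g = [-0.1435, -0.4175].
Step 2: g^T H^(-1) g = sum_i g_i^2 / H_ii
  = (-2.1519)^2/15 + (-6.2627)^2/15
  = 0.3087 + 2.6148 = 2.9235
Step 3: Objective decrease = 0.5 * g^T H^(-1) g = 1.4617


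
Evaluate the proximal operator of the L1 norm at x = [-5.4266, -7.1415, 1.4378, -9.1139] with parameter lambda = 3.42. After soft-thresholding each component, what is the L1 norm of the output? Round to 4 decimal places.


Soft-thresholding with lambda = 3.42:
prox(-5.4266) = sign(-5.4266)*max(|-5.4266| - 3.42, 0) = -2.0066
prox(-7.1415) = sign(-7.1415)*max(|-7.1415| - 3.42, 0) = -3.7215
prox(1.4378) = sign(1.4378)*max(|1.4378| - 3.42, 0) = 0.0
prox(-9.1139) = sign(-9.1139)*max(|-9.1139| - 3.42, 0) = -5.6939
prox(x) = [-2.0066, -3.7215, 0.0, -5.6939]
||prox(x)||_1 = 2.0066 + 3.7215 + 0.0 + 5.6939 = 11.422


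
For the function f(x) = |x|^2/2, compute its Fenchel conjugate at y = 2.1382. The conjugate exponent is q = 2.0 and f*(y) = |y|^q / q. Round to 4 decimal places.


The conjugate exponent q satisfies 1/p + 1/q = 1.
p = 2, so q = 2/(2 - 1) = 2.0
|y|^q = 2.1382^2.0 = 4.5719
f*(2.1382) = 4.5719 / 2.0 = 2.2859


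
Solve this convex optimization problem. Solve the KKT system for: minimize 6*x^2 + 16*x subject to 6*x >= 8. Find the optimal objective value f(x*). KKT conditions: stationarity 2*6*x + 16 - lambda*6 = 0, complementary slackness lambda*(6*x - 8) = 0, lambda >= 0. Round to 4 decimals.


Step 1: Try lambda = 0 (constraint inactive).
x_unc = -16/(2*6) = -1.3333
Check: 6*-1.3333 = -7.9998 < 8 -- violated!
Step 2: Constraint must be active: 6*x = 8
x* = 8/6 = 4/3 = 1.3333 (rounded; the exact value 4/3 is used below)
lambda = (2*6*(4/3) + 16)/6 = 5.3333
Step 3: Compute optimal value.
f(x*) = 6*(4/3)^2 + 16*(4/3) = 32.0


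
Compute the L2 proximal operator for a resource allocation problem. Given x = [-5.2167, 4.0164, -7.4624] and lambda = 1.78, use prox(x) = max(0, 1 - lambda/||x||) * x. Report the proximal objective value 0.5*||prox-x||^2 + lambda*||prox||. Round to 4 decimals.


Step 1: Compute ||x||.
||x|| = 9.9515
Step 2: Compute scaling factor.
scale = max(0, 1 - 1.78/9.9515) = 0.8211
Step 3: prox(x) = [-4.2836, 3.298, -6.1276]
||prox(x)|| = 8.1715
Step 4: Proximal objective.
0.5*||prox-x||^2 = 1.5842
lambda*||prox|| = 14.5453
Total = 16.1295


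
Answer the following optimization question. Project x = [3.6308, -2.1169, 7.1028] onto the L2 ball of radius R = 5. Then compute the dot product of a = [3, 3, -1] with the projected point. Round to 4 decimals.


Step 1: Compute ||x|| (intermediates to 6 decimals).
||x|| = sqrt(3.6308^2 + (-2.1169)^2 + 7.1028^2) = 8.253105
Step 2: Project.
Since ||x|| > R, scale = R/||x|| = 5/8.253105 = 0.605833, proj(x) = scale * x
proj(x) = [2.199658, -1.282488, 4.303111]
Step 3: Dot product.
a^T * proj(x) = 3*2.199658 + 3*(-1.282488) - 1*4.303111 = -1.5516


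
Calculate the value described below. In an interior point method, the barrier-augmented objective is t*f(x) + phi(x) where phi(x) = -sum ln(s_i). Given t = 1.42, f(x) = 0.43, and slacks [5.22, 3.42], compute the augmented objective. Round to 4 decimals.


Step 1: Compute log-barrier.
ln values: [1.6525, 1.2296]
phi = -(1.6525 + 1.2296) = -2.8821
Step 2: Compute augmented objective.
t*f(x) = 1.42*0.43 = 0.6106
Total = 0.6106 - 2.8821 = -2.2715


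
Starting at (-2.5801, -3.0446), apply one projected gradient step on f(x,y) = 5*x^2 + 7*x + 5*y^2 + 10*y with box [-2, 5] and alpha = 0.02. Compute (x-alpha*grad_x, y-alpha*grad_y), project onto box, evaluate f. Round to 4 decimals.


Step 1: Compute gradient at (-2.5801, -3.0446).
grad_x = 2*5*-2.5801 + 7 = -18.801
grad_y = 2*5*-3.0446 + 10 = -20.446
Step 2: Gradient step.
x_raw = -2.5801 - 0.02*-18.801 = -2.2041
y_raw = -3.0446 - 0.02*-20.446 = -2.6357
Step 3: Project onto [-2, 5].
x_proj = clip(-2.2041) = -2.0
y_proj = clip(-2.6357) = -2.0
Step 4: Evaluate f.
f(-2.0, -2.0) = 6.0


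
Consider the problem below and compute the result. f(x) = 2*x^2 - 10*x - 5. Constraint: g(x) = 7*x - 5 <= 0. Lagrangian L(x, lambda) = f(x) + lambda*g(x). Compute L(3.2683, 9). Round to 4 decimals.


Step 1: Evaluate f(x).
f(3.2683) = 2*3.2683^2 - 10*3.2683 - 5 = -16.3194
Step 2: Evaluate g(x).
g(3.2683) = 7*3.2683 - 5 = 17.8781
Step 3: Compute Lagrangian.
L = -16.3194 + 9*17.8781 = 144.5835


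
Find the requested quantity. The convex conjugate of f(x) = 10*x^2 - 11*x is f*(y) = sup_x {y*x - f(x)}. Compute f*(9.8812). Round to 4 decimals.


f*(y) = sup_x {y*x - a*x^2 - b*x} = sup_x {(y-b)*x - a*x^2}
FOC: (y - b) - 2a*x = 0 => x* = (y - b)/(2a)
x* = (9.8812 + 11)/(2*10) = 1.0441
f*(9.8812) = (y-b)^2/(4a) = (9.8812 + 11)^2/(4*10)
= 436.0245/40 = 10.9006


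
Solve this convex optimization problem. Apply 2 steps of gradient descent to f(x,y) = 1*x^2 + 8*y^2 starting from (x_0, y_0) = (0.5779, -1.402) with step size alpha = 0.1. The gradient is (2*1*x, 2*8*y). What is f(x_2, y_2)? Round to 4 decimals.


Gradient descent on f(x,y) = 1*x^2 + 8*y^2.
Starting point: (0.5779, -1.402), alpha = 0.1
Step 1: grad_x = 2*1*0.5779 = 1.1558, grad_y = 2*8*-1.402 = -22.432
  x_1 = 0.5779 - 0.1*1.1558 = 0.4623
  y_1 = -1.402 - 0.1*-22.432 = 0.8412
Step 2: grad_x = 2*1*0.4623 = 0.9246, grad_y = 2*8*0.8412 = 13.4592
  x_2 = 0.4623 - 0.1*0.9246 = 0.3699
  y_2 = 0.8412 - 0.1*13.4592 = -0.5047
f(0.3699, -0.5047) = 1*0.3699^2 + 8*(-0.5047)^2 = 2.1747


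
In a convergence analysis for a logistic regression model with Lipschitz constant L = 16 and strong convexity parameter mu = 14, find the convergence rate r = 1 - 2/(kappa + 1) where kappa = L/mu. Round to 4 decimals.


Step 1: Compute the condition number.
kappa = L/mu = 16/14 = 1.1429
Step 2: Compute the convergence rate.
r = 1 - 2/(kappa + 1) = 1 - 2*mu/(L + mu) = (L - mu)/(L + mu) = 2/30 = 0.0667


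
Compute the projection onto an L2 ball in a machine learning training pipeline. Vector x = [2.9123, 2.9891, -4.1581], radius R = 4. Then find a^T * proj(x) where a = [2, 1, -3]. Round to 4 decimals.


Step 1: Compute ||x|| (intermediates to 6 decimals).
||x|| = sqrt(2.9123^2 + 2.9891^2 + (-4.1581)^2) = 5.89118
Step 2: Project.
Since ||x|| > R, scale = R/||x|| = 4/5.89118 = 0.678981, proj(x) = scale * x
proj(x) = [1.977396, 2.029542, -2.823271]
Step 3: Dot product.
a^T * proj(x) = 2*1.977396 + 1*2.029542 - 3*(-2.823271) = 14.4541


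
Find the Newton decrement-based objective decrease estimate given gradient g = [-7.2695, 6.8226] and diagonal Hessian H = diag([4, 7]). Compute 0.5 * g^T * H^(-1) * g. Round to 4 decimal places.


Step 1: H is diagonal, so H^(-1) * g = [-1.8174, 0.9747].
Step 2: g^T H^(-1) g = sum_i g_i^2 / H_ii
  = (-7.2695)^2/4 + (6.8226)^2/7
  = 13.2114 + 6.6497 = 19.8611
Step 3: Objective decrease = 0.5 * g^T H^(-1) g = 9.9306


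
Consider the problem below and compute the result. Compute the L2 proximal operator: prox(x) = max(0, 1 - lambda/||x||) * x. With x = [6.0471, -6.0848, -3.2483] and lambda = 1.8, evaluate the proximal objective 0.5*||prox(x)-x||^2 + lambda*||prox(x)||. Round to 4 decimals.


Step 1: Compute ||x||.
||x|| = 9.173
Step 2: Compute scaling factor.
scale = max(0, 1 - 1.8/9.173) = 0.8038
Step 3: prox(x) = [4.8605, -4.8908, -2.6109]
||prox(x)|| = 7.373
Step 4: Proximal objective.
0.5*||prox-x||^2 = 1.62
lambda*||prox|| = 13.2714
Total = 14.8914


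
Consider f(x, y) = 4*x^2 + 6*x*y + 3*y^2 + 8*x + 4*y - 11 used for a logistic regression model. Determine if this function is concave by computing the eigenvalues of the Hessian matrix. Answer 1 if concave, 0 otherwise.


The Hessian of f(x,y) = 4*x^2 + 6*x*y + 3*y^2 + 8*x + 4*y - 11 is:
H = [[8, 6], [6, 6]]
Trace = 8 + 6 = 14
Determinant = 8*6 - (6)^2 = 12
Discriminant = (14)^2 - 4*12 = 148.0
Eigenvalues: lambda_1 = 0.9172, lambda_2 = 13.0828
The function is not concave.

0


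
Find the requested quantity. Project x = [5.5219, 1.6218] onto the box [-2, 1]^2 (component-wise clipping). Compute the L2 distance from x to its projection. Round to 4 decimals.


Project each component onto [-2, 1].
clip(5.5219) = 1.0, clip(1.6218) = 1.0
Projection = [1.0, 1.0]
Squared diffs: [20.4476, 0.3866]
Distance = sqrt(20.8342) = 4.5645


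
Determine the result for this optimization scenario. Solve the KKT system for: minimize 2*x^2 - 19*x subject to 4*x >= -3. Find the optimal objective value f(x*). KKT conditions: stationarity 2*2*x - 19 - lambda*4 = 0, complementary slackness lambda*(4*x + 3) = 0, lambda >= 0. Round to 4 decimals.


Step 1: Try lambda = 0 (constraint inactive).
Stationarity: 2*2*x - 19 = 0
x* = 19/(2*2) = 4.75
Check constraint: 4*4.75 = 19.0 >= -3 -- satisfied.
Step 2: Compute optimal value.
f(x*) = 2*4.75^2 - 19*4.75 = -45.125


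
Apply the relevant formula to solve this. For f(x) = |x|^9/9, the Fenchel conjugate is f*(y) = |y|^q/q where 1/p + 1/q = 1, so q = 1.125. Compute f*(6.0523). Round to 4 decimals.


The conjugate exponent q satisfies 1/p + 1/q = 1.
p = 9, so q = 9/(9 - 1) = 1.125
|y|^q = 6.0523^1.125 = 7.5798
f*(6.0523) = 7.5798 / 1.125 = 6.7376


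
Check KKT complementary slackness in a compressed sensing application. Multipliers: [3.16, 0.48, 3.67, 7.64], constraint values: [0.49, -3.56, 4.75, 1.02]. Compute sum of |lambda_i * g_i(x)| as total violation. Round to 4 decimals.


KKT complementary slackness check:
lambda_1 * g_1 = 3.16 * 0.49 = 1.5484
lambda_2 * g_2 = 0.48 * -3.56 = -1.7088
lambda_3 * g_3 = 3.67 * 4.75 = 17.4325
lambda_4 * g_4 = 7.64 * 1.02 = 7.7928
Total violation = 1.5484 + 1.7088 + 17.4325 + 7.7928 = 28.4825


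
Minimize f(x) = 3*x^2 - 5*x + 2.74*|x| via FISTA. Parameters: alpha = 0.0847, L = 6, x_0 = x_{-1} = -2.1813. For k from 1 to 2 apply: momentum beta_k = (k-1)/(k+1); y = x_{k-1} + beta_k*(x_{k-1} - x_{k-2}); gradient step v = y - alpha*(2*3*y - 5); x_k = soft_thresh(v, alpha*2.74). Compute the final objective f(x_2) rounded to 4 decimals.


FISTA on f(x) = 3*x^2 - 5*x + 2.74*|x|
L = 6, alpha = 0.0847
Iteration 1: beta = 0.0, y = -2.1813 + 0.0*(-2.1813 + 2.1813) = -2.1813
  grad(y) = -18.0878, v = y - alpha*grad = -0.6493
  prox(v) = soft_thresh(-0.6493, 0.2321) = -0.4172
Iteration 2: beta = 0.3333, y = -0.4172 + 0.3333*(-0.4172 + 2.1813) = 0.1709
  grad(y) = -3.9749, v = y - alpha*grad = 0.5075
  prox(v) = soft_thresh(0.5075, 0.2321) = 0.2754
f(x_2) = 3*0.2754^2 - 5*0.2754 + 2.74*|0.2754| = -0.3949


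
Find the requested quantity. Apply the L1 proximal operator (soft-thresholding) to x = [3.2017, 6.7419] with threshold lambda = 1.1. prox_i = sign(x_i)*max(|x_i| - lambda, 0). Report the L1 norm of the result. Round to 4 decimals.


Soft-thresholding with lambda = 1.1:
prox(3.2017) = sign(3.2017)*max(|3.2017| - 1.1, 0) = 2.1017
prox(6.7419) = sign(6.7419)*max(|6.7419| - 1.1, 0) = 5.6419
prox(x) = [2.1017, 5.6419]
||prox(x)||_1 = 2.1017 + 5.6419 = 7.7436


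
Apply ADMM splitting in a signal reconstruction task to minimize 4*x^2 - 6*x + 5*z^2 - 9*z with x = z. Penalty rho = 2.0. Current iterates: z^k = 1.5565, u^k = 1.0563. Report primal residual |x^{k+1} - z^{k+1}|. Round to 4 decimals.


ADMM iteration with rho = 2.0, z^k = 1.5565, u^k = 1.0563
Step 1: x-update.
Minimize 4*x^2 - 6*x + (2.0/2)*(x - 1.5565 + 1.0563)^2
FOC: (2*4 + 2.0)*x = 6 + 2.0*(1.5565 - 1.0563)
x^{k+1} = 0.7
Step 2: z-update.
Minimize 5*z^2 - 9*z + (2.0/2)*(0.7 - z + 1.0563)^2
FOC: (2*5 + 2.0)*z = 9 + 2.0*(0.7 + 1.0563)
z^{k+1} = 1.0427
Step 3: u-update.
u^{k+1} = 1.0563 + 0.7 - 1.0427 = 0.7136
Step 4: Primal residual = |0.7 - 1.0427| = 0.3427


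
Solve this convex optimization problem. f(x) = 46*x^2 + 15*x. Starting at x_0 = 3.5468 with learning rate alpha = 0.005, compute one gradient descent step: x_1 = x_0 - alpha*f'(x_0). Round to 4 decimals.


We compute the gradient at x_0 and apply the update.
f'(x) = 92*x + 15
f'(3.5468) = 92*3.5468 + 15 = 341.3056
x_1 = 3.5468 - 0.005*341.3056 = 1.8403


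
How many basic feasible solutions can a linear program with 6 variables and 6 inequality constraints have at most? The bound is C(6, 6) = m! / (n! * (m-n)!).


Each vertex corresponds to some choice of n active constraints out of m, so the number of vertices is at most C(m, n) = m! / (n!(m-n)!).
m = 6, n = 6
Numerator: 6 * 5 * 4 * 3 * 2 * 1
Denominator: 6! = 720
C(6, 6) = 1


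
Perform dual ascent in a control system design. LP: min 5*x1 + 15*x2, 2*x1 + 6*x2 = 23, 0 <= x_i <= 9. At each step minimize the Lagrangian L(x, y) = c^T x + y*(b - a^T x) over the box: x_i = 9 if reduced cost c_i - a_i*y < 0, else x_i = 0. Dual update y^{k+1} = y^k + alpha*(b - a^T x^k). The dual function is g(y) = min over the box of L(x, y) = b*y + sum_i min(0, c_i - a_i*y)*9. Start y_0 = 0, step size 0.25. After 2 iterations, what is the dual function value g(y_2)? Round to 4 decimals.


Dual ascent for LP: min 5*x1 + 15*x2, 2*x1 + 6*x2 = 23, 0 <= x_i <= 9
Step 1: y^k = 0.0, reduced costs: (5.0, 15.0)
  x^k = (0.0, 0.0), subgradient = b - a^T x = 23.0
  y^{k+1} = 0.0 + 0.25*23.0 = 5.75
Step 2: y^k = 5.75, reduced costs: (-6.5, -19.5)
  x^k = (9.0, 9.0), subgradient = b - a^T x = -49.0
  y^{k+1} = 5.75 + 0.25*-49.0 = -6.5
Dual objective at y_2 = -6.5: reduced costs (18.0, 54.0), box minimizer x = (0.0, 0.0)
g(y_2) = b*y + (c1 - a1*y)*x1 + (c2 - a2*y)*x2 = 23*(-6.5) + 18.0*0.0 + 54.0*0.0 = -149.5 + 0.0 + 0.0 = -149.5


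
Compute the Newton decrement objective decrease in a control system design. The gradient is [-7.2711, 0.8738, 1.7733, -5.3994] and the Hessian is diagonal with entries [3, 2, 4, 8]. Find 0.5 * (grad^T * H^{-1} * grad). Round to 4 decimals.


Step 1: H is diagonal, so H^(-1) * g = [-2.4237, 0.4369, 0.4433, -0.6749].
Step 2: g^T H^(-1) g = sum_i g_i^2 / H_ii
  = (-7.2711)^2/3 + (0.8738)^2/2 + (1.7733)^2/4 + (-5.3994)^2/8
  = 17.623 + 0.3818 + 0.7861 + 3.6442 = 22.4351
Step 3: Objective decrease = 0.5 * g^T H^(-1) g = 11.2175


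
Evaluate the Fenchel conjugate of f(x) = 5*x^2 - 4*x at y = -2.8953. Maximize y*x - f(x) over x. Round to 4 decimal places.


f*(y) = sup_x {y*x - a*x^2 - b*x} = sup_x {(y-b)*x - a*x^2}
FOC: (y - b) - 2a*x = 0 => x* = (y - b)/(2a)
x* = (-2.8953 + 4)/(2*5) = 0.1105
f*(-2.8953) = (y-b)^2/(4a) = (-2.8953 + 4)^2/(4*5)
= 1.2204/20 = 0.061


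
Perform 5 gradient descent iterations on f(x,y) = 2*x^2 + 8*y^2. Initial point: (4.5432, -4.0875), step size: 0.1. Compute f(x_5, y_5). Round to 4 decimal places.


Gradient descent on f(x,y) = 2*x^2 + 8*y^2.
Starting point: (4.5432, -4.0875), alpha = 0.1
Step 1: grad_x = 2*2*4.5432 = 18.1728, grad_y = 2*8*-4.0875 = -65.4
  x_1 = 4.5432 - 0.1*18.1728 = 2.7259
  y_1 = -4.0875 - 0.1*-65.4 = 2.4525
Step 2: grad_x = 2*2*2.7259 = 10.9037, grad_y = 2*8*2.4525 = 39.24
  x_2 = 2.7259 - 0.1*10.9037 = 1.6356
  y_2 = 2.4525 - 0.1*39.24 = -1.4715
Step 3: grad_x = 2*2*1.6356 = 6.5422, grad_y = 2*8*-1.4715 = -23.544
  x_3 = 1.6356 - 0.1*6.5422 = 0.9813
  y_3 = -1.4715 - 0.1*-23.544 = 0.8829
Step 4: grad_x = 2*2*0.9813 = 3.9253, grad_y = 2*8*0.8829 = 14.1264
  x_4 = 0.9813 - 0.1*3.9253 = 0.5888
  y_4 = 0.8829 - 0.1*14.1264 = -0.5297
Step 5: grad_x = 2*2*0.5888 = 2.3552, grad_y = 2*8*-0.5297 = -8.4758
  x_5 = 0.5888 - 0.1*2.3552 = 0.3533
  y_5 = -0.5297 - 0.1*-8.4758 = 0.3178
f(0.3533, 0.3178) = 2*0.3533^2 + 8*0.3178^2 = 1.0578


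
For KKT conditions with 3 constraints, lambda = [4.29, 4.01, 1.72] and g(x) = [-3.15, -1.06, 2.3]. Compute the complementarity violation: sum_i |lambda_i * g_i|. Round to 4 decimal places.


KKT complementary slackness check:
lambda_1 * g_1 = 4.29 * -3.15 = -13.5135
lambda_2 * g_2 = 4.01 * -1.06 = -4.2506
lambda_3 * g_3 = 1.72 * 2.3 = 3.956
Total violation = 13.5135 + 4.2506 + 3.956 = 21.7201


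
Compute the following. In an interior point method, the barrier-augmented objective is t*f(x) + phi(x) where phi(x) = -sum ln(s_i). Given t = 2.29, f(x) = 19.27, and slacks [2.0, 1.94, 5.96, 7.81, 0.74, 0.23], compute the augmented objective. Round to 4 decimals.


Step 1: Compute log-barrier.
ln values: [0.6931, 0.6627, 1.7851, 2.0554, -0.3011, -1.4697]
phi = -(0.6931 + 0.6627 + 1.7851 + 2.0554 - 0.3011 - 1.4697) = -3.4255
Step 2: Compute augmented objective.
t*f(x) = 2.29*19.27 = 44.1283
Total = 44.1283 - 3.4255 = 40.7028


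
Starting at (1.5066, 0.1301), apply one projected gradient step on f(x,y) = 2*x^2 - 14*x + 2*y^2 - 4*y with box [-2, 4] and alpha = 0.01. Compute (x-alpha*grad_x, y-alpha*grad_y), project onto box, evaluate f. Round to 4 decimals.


Step 1: Compute gradient at (1.5066, 0.1301).
grad_x = 2*2*1.5066 - 14 = -7.9736
grad_y = 2*2*0.1301 - 4 = -3.4796
Step 2: Gradient step.
x_raw = 1.5066 - 0.01*-7.9736 = 1.5863
y_raw = 0.1301 - 0.01*-3.4796 = 0.1649
Step 3: Project onto [-2, 4].
x_proj = clip(1.5863) = 1.5863
y_proj = clip(0.1649) = 0.1649
Step 4: Evaluate f.
f(1.5863, 0.1649) = -17.781


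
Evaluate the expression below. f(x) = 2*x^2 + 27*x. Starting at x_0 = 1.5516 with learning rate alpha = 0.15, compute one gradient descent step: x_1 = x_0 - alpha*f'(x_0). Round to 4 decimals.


We compute the gradient at x_0 and apply the update.
f'(x) = 4*x + 27
f'(1.5516) = 4*1.5516 + 27 = 33.2064
x_1 = 1.5516 - 0.15*33.2064 = -3.4294


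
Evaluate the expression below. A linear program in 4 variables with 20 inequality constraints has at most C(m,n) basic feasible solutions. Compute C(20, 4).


Each vertex corresponds to some choice of n active constraints out of m, so the number of vertices is at most C(m, n) = m! / (n!(m-n)!).
m = 20, n = 4
Numerator: 20 * 19 * 18 * 17
Denominator: 4! = 24
C(20, 4) = 4845


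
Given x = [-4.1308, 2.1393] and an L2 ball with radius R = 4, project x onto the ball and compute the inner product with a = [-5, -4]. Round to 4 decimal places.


Step 1: Compute ||x|| (intermediates to 6 decimals).
||x|| = sqrt((-4.1308)^2 + 2.1393^2) = 4.651893
Step 2: Project.
Since ||x|| > R, scale = R/||x|| = 4/4.651893 = 0.859865, proj(x) = scale * x
proj(x) = [-3.55193, 1.839509]
Step 3: Dot product.
a^T * proj(x) = -5*(-3.55193) - 4*1.839509 = 10.4016


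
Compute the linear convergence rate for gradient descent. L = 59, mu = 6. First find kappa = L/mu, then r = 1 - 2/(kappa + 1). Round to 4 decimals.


Step 1: Compute the condition number.
kappa = L/mu = 59/6 = 9.8333
Step 2: Compute the convergence rate.
r = 1 - 2/(kappa + 1) = 1 - 2*mu/(L + mu) = (L - mu)/(L + mu) = 53/65 = 0.8154


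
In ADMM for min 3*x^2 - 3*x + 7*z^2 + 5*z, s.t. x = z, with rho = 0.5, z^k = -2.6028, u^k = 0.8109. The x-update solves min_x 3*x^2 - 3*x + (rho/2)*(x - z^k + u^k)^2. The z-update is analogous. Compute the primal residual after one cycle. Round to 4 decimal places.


ADMM iteration with rho = 0.5, z^k = -2.6028, u^k = 0.8109
Step 1: x-update.
Minimize 3*x^2 - 3*x + (0.5/2)*(x + 2.6028 + 0.8109)^2
FOC: (2*3 + 0.5)*x = 3 + 0.5*(-2.6028 - 0.8109)
x^{k+1} = 0.1989
Step 2: z-update.
Minimize 7*z^2 + 5*z + (0.5/2)*(0.1989 - z + 0.8109)^2
FOC: (2*7 + 0.5)*z = -5 + 0.5*(0.1989 + 0.8109)
z^{k+1} = -0.31
Step 3: u-update.
u^{k+1} = 0.8109 + 0.1989 + 0.31 = 1.3199
Step 4: Primal residual = |0.1989 + 0.31| = 0.509
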